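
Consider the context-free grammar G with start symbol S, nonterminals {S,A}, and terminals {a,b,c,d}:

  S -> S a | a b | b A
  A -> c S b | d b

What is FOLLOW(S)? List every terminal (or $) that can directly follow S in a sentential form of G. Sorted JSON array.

FIRST iteration:
[1]
  A via A→c S b: +{c}
  A via A→d b: +{d}
  S via S→a b: +{a}
  S via S→b A: +{b}
  FIRST(S)={a,b}  FIRST(A)={c,d}
[2] (stable)
  FIRST(S)={a,b}  FIRST(A)={c,d}

FOLLOW iteration:
initialize: $ ∈ FOLLOW(S)
[1]
  A→c S b: FOLLOW(S) ⊇ FIRST(b) = {b}; new: +{b}
  S→S a: FOLLOW(S) ⊇ FIRST(a) = {a}; new: +{a}
  S→b A: FOLLOW(A) ⊇ FOLLOW(S) ⊇ {$,a,b}; new: +{$,a,b}
  FOLLOW[S]={$,a,b}  FOLLOW[A]={$,a,b}
[2] (no change)
  FOLLOW[S]={$,a,b}  FOLLOW[A]={$,a,b}

FOLLOW(S) = ["$", "a", "b"]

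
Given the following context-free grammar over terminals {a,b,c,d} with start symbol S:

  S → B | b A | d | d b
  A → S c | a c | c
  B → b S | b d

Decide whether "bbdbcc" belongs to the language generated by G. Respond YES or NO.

CNF form of G:
  S -> T2 A | T2 S | T2 T3 | T3 T2 | d
  A -> S T0 | T1 T0 | c
  B -> T2 S | T2 T3
  T0 -> c
  T1 -> a
  T2 -> b
  T3 -> d

Fill CYK table bottom-up:
  [0..0]={T2}  "b"  orig:{}
  [1..1]={T2}  "b"  orig:{}
  [2..2]={S,T3}  "d"  orig:{S}
  [3..3]={T2}  "b"  orig:{}
  [4..4]={A,T0}  "c"  orig:{A}
  [5..5]={A,T0}  "c"  orig:{A}
  [0..1]=∅  "bb"
  [1..2]={B,S}  "bd"
  [2..3]={S}  "db"
  [3..4]={S}  "bc"
  [4..5]=∅  "cc"
  [0..2]={B,S}  "bbd"
  [1..3]={B,S}  "bdb"
  [2..4]={A}  "dbc"
  [3..5]={A}  "bcc"
  [0..3]={B,S}  "bbdb"
  [1..4]={A,S}  "bdbc"
  [2..5]=∅  "dbcc"
  [0..4]={A,B,S}  "bbdbc"
  [1..5]={A}  "bdbcc"
  [0..5]={A,S}  "bbdbcc"

S ∈ T[0,5] ⇒ YES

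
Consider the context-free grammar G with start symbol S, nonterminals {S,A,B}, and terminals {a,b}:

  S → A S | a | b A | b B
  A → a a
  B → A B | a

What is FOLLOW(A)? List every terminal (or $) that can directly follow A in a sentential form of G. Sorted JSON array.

Compute FIRST by fixpoint:
iter 1:
  A via A→a a: +{a}
  B via B→A B: +{a}
  S via S→A S: +{a}
  S via S→b A: +{b}
  FIRST(S)={a,b}  FIRST(A)={a}  FIRST(B)={a}
iter 2: (no change)
  FIRST(S)={a,b}  FIRST(A)={a}  FIRST(B)={a}

FOLLOW iteration:
FOLLOW(S) := {$}
pass 1:
  B→A B: FOLLOW(A) ⊇ FIRST(B) = {a}; new: +{a}
  S→A S: FOLLOW(A) ⊇ FIRST(S) = {a,b}; new: +{b}
  S→b A: FOLLOW(A) ⊇ FOLLOW(S) ⊇ {$}; new: +{$}
  S→b B: FOLLOW(B) ⊇ FOLLOW(S) ⊇ {$}; new: +{$}
  FOLLOW[S]={$}  FOLLOW[A]={$,a,b}  FOLLOW[B]={$}
pass 2: (no change)
  FOLLOW[S]={$}  FOLLOW[A]={$,a,b}  FOLLOW[B]={$}

FOLLOW(A) = ["$", "a", "b"]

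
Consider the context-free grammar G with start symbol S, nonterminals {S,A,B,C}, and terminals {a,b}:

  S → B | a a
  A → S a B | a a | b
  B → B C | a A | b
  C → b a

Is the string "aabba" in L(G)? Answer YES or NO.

CNF form of G:
  S -> B C | T0 A | T0 T0 | b
  A -> S X2 | T0 T0 | b
  B -> B C | T0 A | b
  C -> T1 T0
  T0 -> a
  T1 -> b
  X2 -> T0 B

Fill CYK table bottom-up:
  [0..0]={T0}  "a"  orig:{}
  [1..1]={T0}  "a"  orig:{}
  [2..2]={A,B,S,T1}  "b"  orig:{A,B,S}
  [3..3]={A,B,S,T1}  "b"  orig:{A,B,S}
  [4..4]={T0}  "a"  orig:{}
  [0..1]={A,S}  "aa"
  [1..2]={B,S,X2}  "ab"  orig:{B,S}
  [2..3]=∅  "bb"
  [3..4]={C}  "ba"
  [0..2]={X2}  "aab"  orig:{}
  [1..3]=∅  "abb"
  [2..4]={B,S}  "bba"
  [0..3]=∅  "aabb"
  [1..4]={B,S,X2}  "abba"  orig:{B,S}
  [0..4]={X2}  "aabba"  orig:{}

S ∉ T[0,4] ⇒ NO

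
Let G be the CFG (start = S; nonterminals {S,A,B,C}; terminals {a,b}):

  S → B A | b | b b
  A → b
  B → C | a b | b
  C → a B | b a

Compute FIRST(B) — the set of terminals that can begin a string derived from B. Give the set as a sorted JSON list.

FIRST sets, iterate to fixpoint:
pass 1:
  A via A→b: +{b}
  B via B→a b: +{a}
  B via B→b: +{b}
  C via C→a B: +{a}
  C via C→b a: +{b}
  S via S→B A: +{a,b}
  FIRST(S)={a,b}  FIRST(A)={b}  FIRST(B)={a,b}  FIRST(C)={a,b}
pass 2: — fixpoint
  FIRST(S)={a,b}  FIRST(A)={b}  FIRST(B)={a,b}  FIRST(C)={a,b}

FIRST(B) = ["a", "b"]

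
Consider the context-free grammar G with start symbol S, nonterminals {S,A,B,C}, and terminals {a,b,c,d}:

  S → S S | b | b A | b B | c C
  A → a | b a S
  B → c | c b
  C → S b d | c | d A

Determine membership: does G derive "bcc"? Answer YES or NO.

CNF form of G:
  S -> S S | T0 A | T0 B | T2 C | b
  A -> T0 X4 | a
  B -> T2 T0 | c
  C -> S X5 | T3 A | c
  T0 -> b
  T1 -> a
  T2 -> c
  T3 -> d
  X4 -> T1 S
  X5 -> T0 T3

CYK fill:
  T[0,0] 'b' = {S,T0}  orig:{S}
  T[1,1] 'c' = {B,C,T2}  orig:{B,C}
  T[2,2] 'c' = {B,C,T2}  orig:{B,C}
  T[0,1] 'bc' = {S}
  T[1,2] 'cc' = {S}
  T[0,2] 'bcc' = {S}

S ∈ T[0,2] ⇒ YES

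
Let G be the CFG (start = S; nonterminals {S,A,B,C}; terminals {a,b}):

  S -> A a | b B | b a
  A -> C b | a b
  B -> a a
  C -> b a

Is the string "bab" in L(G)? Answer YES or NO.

Convert to CNF:
  S -> A T1 | T0 B | T0 T1
  A -> C T0 | T1 T0
  B -> T1 T1
  C -> T0 T1
  T0 -> b
  T1 -> a

Fill CYK table bottom-up:
  T[0,0] 'b' = {T0}  orig:{}
  T[1,1] 'a' = {T1}  orig:{}
  T[2,2] 'b' = {T0}  orig:{}
  T[0,1] 'ba' = {C,S}
  T[1,2] 'ab' = {A}
  T[0,2] 'bab' = {A}

S ∉ T[0,2] ⇒ NO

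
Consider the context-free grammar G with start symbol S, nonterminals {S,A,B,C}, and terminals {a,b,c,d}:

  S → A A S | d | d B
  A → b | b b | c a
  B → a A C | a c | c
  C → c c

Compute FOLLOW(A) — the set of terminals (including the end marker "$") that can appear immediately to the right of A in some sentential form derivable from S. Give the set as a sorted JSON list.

Compute FIRST by fixpoint:
round 1:
  A via A→b: +{b}
  A via A→c a: +{c}
  B via B→a A C: +{a}
  B via B→c: +{c}
  C via C→c c: +{c}
  S via S→A A S: +{b,c}
  S via S→d: +{d}
  S: {b,c,d}  A: {b,c}  B: {a,c}  C: {c}
round 2: (stable)
  S: {b,c,d}  A: {b,c}  B: {a,c}  C: {c}

FOLLOW iteration:
seed FOLLOW(S) with $
round 1:
  B→a A C: FOLLOW(A) ⊇ FIRST(C) = {c}; new: +{c}
  S→A A S: FOLLOW(A) ⊇ FIRST(A) = {b,c}; new: +{b}
  S→A A S: FOLLOW(A) ⊇ FIRST(S) = {b,c,d}; new: +{d}
  S→d B: FOLLOW(B) ⊇ FOLLOW(S) ⊇ {$}; new: +{$}
  FOLLOW[S]={$}  FOLLOW[A]={b,c,d}  FOLLOW[B]={$}  FOLLOW[C]={}
round 2:
  B→a A C: FOLLOW(C) ⊇ FOLLOW(B) ⊇ {$}; new: +{$}
  FOLLOW[S]={$}  FOLLOW[A]={b,c,d}  FOLLOW[B]={$}  FOLLOW[C]={$}
round 3: (no change)
  FOLLOW[S]={$}  FOLLOW[A]={b,c,d}  FOLLOW[B]={$}  FOLLOW[C]={$}

FOLLOW(A) = ["b", "c", "d"]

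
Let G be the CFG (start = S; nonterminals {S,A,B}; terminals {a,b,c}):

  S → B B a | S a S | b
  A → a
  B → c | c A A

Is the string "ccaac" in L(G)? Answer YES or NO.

CNF form of G:
  S -> B X3 | S X4 | b
  A -> a
  B -> T0 X2 | c
  T0 -> c
  T1 -> a
  X2 -> A A
  X3 -> B T1
  X4 -> T1 S

CYK fill:
  T[0,0] 'c' = {B,T0}  orig:{B}
  T[1,1] 'c' = {B,T0}  orig:{B}
  T[2,2] 'a' = {A,T1}  orig:{A}
  T[3,3] 'a' = {A,T1}  orig:{A}
  T[4,4] 'c' = {B,T0}  orig:{B}
  T[0,1] 'cc' = ∅
  T[1,2] 'ca' = {X3}  orig:{}
  T[2,3] 'aa' = {X2}  orig:{}
  T[3,4] 'ac' = ∅
  T[0,2] 'cca' = {S}
  T[1,3] 'caa' = {B}
  T[2,4] 'aac' = ∅
  T[0,3] 'ccaa' = ∅
  T[1,4] 'caac' = ∅
  T[0,4] 'ccaac' = ∅

S ∉ T[0,4] ⇒ NO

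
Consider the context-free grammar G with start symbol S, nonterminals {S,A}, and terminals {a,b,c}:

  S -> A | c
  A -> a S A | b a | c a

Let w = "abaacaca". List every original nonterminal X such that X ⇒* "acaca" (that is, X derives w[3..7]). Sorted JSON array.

Convert to CNF:
  S -> T0 X4 | T1 T0 | T2 T0 | c
  A -> T0 X3 | T1 T0 | T2 T0
  T0 -> a
  T1 -> b
  T2 -> c
  X3 -> S A
  X4 -> S A

CYK table (by increasing span), restricted to cells inside w[3..7]:
  T[3,3] 'a' = {T0}  orig:{}
  T[4,4] 'c' = {S,T2}  orig:{S}
  T[5,5] 'a' = {T0}  orig:{}
  T[6,6] 'c' = {S,T2}  orig:{S}
  T[7,7] 'a' = {T0}  orig:{}
  T[3,4] 'ac' = ∅
  T[4,5] 'ca' = {A,S}
  T[5,6] 'ac' = ∅
  T[6,7] 'ca' = {A,S}
  T[3,5] 'aca' = ∅
  T[4,6] 'cac' = ∅
  T[5,7] 'aca' = ∅
  T[3,6] 'acac' = ∅
  T[4,7] 'caca' = {X3,X4}  orig:{}
  T[3,7] 'acaca' = {A,S}

Original NTs in T[3,7] deriving "acaca": ["A", "S"]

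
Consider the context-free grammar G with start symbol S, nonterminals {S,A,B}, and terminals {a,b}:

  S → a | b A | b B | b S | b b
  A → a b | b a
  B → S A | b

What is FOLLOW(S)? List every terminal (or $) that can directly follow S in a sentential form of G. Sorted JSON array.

FIRST iteration:
iter 1:
  A via A→a b: +{a}
  A via A→b a: +{b}
  B via B→b: +{b}
  S via S→a: +{a}
  S via S→b A: +{b}
  S: {a,b}  A: {a,b}  B: {b}
iter 2:
  B via B→S A: +{a}
  S: {a,b}  A: {a,b}  B: {a,b}
iter 3: done
  S: {a,b}  A: {a,b}  B: {a,b}

Compute FOLLOW by fixpoint:
initialize: $ ∈ FOLLOW(S)
[1]
  B→S A: FOLLOW(S) ⊇ FIRST(A) = {a,b}; new: +{a,b}
  S→b A: FOLLOW(A) ⊇ FOLLOW(S) ⊇ {$,a,b}; new: +{$,a,b}
  S→b B: FOLLOW(B) ⊇ FOLLOW(S) ⊇ {$,a,b}; new: +{$,a,b}
  FOLLOW[S]={$,a,b}  FOLLOW[A]={$,a,b}  FOLLOW[B]={$,a,b}
[2] (stable)
  FOLLOW[S]={$,a,b}  FOLLOW[A]={$,a,b}  FOLLOW[B]={$,a,b}

FOLLOW(S) = ["$", "a", "b"]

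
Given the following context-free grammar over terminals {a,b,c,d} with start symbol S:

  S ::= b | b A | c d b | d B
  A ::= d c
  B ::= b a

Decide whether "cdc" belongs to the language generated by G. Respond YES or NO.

Convert to CNF:
  S -> T0 B | T1 X4 | T2 A | b
  A -> T0 T1
  B -> T2 T3
  T0 -> d
  T1 -> c
  T2 -> b
  T3 -> a
  X4 -> T0 T2

Fill CYK table bottom-up:
  cell(0,0) c: {T1}  orig:{}
  cell(1,1) d: {T0}  orig:{}
  cell(2,2) c: {T1}  orig:{}
  cell(0,1) cd: ∅
  cell(1,2) dc: {A}
  cell(0,2) cdc: ∅

S ∉ T[0,2] ⇒ NO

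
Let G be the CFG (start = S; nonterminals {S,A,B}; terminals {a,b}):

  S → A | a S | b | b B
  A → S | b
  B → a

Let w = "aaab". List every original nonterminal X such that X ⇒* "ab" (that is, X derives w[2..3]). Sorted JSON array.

Convert to CNF:
  S -> T0 S | T1 B | b
  A -> T0 S | T1 B | b
  B -> a
  T0 -> a
  T1 -> b

Fill CYK table bottom-up — only the sub-triangle for w[2..3]:
  cell(2,2) a: {B,T0}  orig:{B}
  cell(3,3) b: {A,S,T1}  orig:{A,S}
  cell(2,3) ab: {A,S}

Original NTs in T[2,3] deriving "ab": ["A", "S"]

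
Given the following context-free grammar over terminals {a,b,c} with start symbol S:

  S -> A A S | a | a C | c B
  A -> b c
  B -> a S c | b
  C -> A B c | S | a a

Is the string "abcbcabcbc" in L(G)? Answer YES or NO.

Convert to CNF:
  S -> A X6 | T1 B | T2 C | a
  A -> T0 T1
  B -> T2 X3 | b
  C -> A X4 | A X5 | T1 B | T2 C | T2 T2 | a
  T0 -> b
  T1 -> c
  T2 -> a
  X3 -> S T1
  X4 -> A S
  X5 -> B T1
  X6 -> A S

CYK table (by increasing span):
  T[0,0] 'a' = {C,S,T2}  orig:{C,S}
  T[1,1] 'b' = {B,T0}  orig:{B}
  T[2,2] 'c' = {T1}  orig:{}
  T[3,3] 'b' = {B,T0}  orig:{B}
  T[4,4] 'c' = {T1}  orig:{}
  T[5,5] 'a' = {C,S,T2}  orig:{C,S}
  T[6,6] 'b' = {B,T0}  orig:{B}
  T[7,7] 'c' = {T1}  orig:{}
  T[8,8] 'b' = {B,T0}  orig:{B}
  T[9,9] 'c' = {T1}  orig:{}
  T[0,1] 'ab' = ∅
  T[1,2] 'bc' = {A,X5}  orig:{A}
  T[2,3] 'cb' = {C,S}
  T[3,4] 'bc' = {A,X5}  orig:{A}
  T[4,5] 'ca' = ∅
  T[5,6] 'ab' = ∅
  T[6,7] 'bc' = {A,X5}  orig:{A}
  T[7,8] 'cb' = {C,S}
  T[8,9] 'bc' = {A,X5}  orig:{A}
  T[0,2] 'abc' = ∅
  T[1,3] 'bcb' = ∅
  T[2,4] 'cbc' = {X3}  orig:{}
  T[3,5] 'bca' = {X4,X6}  orig:{}
  T[4,6] 'cab' = ∅
  T[5,7] 'abc' = ∅
  T[6,8] 'bcb' = ∅
  T[7,9] 'cbc' = {X3}  orig:{}
  T[0,3] 'abcb' = ∅
  T[1,4] 'bcbc' = {C}
  T[2,5] 'cbca' = ∅
  T[3,6] 'bcab' = ∅
  T[4,7] 'cabc' = ∅
  T[5,8] 'abcb' = ∅
  T[6,9] 'bcbc' = {C}
  T[0,4] 'abcbc' = {C,S}
  T[1,5] 'bcbca' = {C,S}
  T[2,6] 'cbcab' = ∅
  T[3,7] 'bcabc' = ∅
  T[4,8] 'cabcb' = ∅
  T[5,9] 'abcbc' = {C,S}
  T[0,5] 'abcbca' = {C,S}
  T[1,6] 'bcbcab' = ∅
  T[2,7] 'cbcabc' = ∅
  T[3,8] 'bcabcb' = ∅
  T[4,9] 'cabcbc' = ∅
  T[0,6] 'abcbcab' = ∅
  T[1,7] 'bcbcabc' = ∅
  T[2,8] 'cbcabcb' = ∅
  T[3,9] 'bcabcbc' = {X4,X6}  orig:{}
  T[0,7] 'abcbcabc' = ∅
  T[1,8] 'bcbcabcb' = ∅
  T[2,9] 'cbcabcbc' = ∅
  T[0,8] 'abcbcabcb' = ∅
  T[1,9] 'bcbcabcbc' = {C,S}
  T[0,9] 'abcbcabcbc' = {C,S}

S ∈ T[0,9] ⇒ YES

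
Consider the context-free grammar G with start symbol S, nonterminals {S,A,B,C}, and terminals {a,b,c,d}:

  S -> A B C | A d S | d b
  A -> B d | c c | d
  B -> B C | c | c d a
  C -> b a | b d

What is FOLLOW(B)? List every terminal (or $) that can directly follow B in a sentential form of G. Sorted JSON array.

Compute FIRST by fixpoint:
[1]
  A via A→c c: +{c}
  A via A→d: +{d}
  B via B→c: +{c}
  C via C→b a: +{b}
  S via S→A B C: +{c,d}
  FIRST[S]={c,d}  FIRST[A]={c,d}  FIRST[B]={c}  FIRST[C]={b}
[2] (stable)
  FIRST[S]={c,d}  FIRST[A]={c,d}  FIRST[B]={c}  FIRST[C]={b}

FOLLOW iteration:
FOLLOW(S) := {$}
pass 1:
  A→B d: FOLLOW(B) ⊇ FIRST(d) = {d}; new: +{d}
  B→B C: FOLLOW(B) ⊇ FIRST(C) = {b}; new: +{b}
  B→B C: FOLLOW(C) ⊇ FOLLOW(B) ⊇ {b,d}; new: +{b,d}
  S→A B C: FOLLOW(A) ⊇ FIRST(B) = {c}; new: +{c}
  S→A B C: FOLLOW(C) ⊇ FOLLOW(S) ⊇ {$}; new: +{$}
  S→A d S: FOLLOW(A) ⊇ FIRST(d) = {d}; new: +{d}
  FOLLOW[S]={$}  FOLLOW[A]={c,d}  FOLLOW[B]={b,d}  FOLLOW[C]={$,b,d}
pass 2: done
  FOLLOW[S]={$}  FOLLOW[A]={c,d}  FOLLOW[B]={b,d}  FOLLOW[C]={$,b,d}

FOLLOW(B) = ["b", "d"]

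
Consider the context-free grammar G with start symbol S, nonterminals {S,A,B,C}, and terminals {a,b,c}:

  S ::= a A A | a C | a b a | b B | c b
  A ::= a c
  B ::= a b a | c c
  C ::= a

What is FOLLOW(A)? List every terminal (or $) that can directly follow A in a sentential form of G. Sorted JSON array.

Compute FIRST by fixpoint:
iter 1:
  A via A→a c: +{a}
  B via B→a b a: +{a}
  B via B→c c: +{c}
  C via C→a: +{a}
  S via S→a A A: +{a}
  S via S→b B: +{b}
  S via S→c b: +{c}
  S: {a,b,c}  A: {a}  B: {a,c}  C: {a}
iter 2: (no change)
  S: {a,b,c}  A: {a}  B: {a,c}  C: {a}

FOLLOW iteration:
seed FOLLOW(S) with $
round 1:
  S→a A A: FOLLOW(A) ⊇ FIRST(A) = {a}; new: +{a}
  S→a A A: FOLLOW(A) ⊇ FOLLOW(S) ⊇ {$}; new: +{$}
  S→a C: FOLLOW(C) ⊇ FOLLOW(S) ⊇ {$}; new: +{$}
  S→b B: FOLLOW(B) ⊇ FOLLOW(S) ⊇ {$}; new: +{$}
  S: {$}  A: {$,a}  B: {$}  C: {$}
round 2: done
  S: {$}  A: {$,a}  B: {$}  C: {$}

FOLLOW(A) = ["$", "a"]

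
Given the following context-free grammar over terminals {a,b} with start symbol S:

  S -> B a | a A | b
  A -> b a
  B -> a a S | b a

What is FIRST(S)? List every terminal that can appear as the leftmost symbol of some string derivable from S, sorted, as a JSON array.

FIRST iteration:
pass 1:
  A via A→b a: +{b}
  B via B→a a S: +{a}
  B via B→b a: +{b}
  S via S→B a: +{a,b}
  FIRST[S]={a,b}  FIRST[A]={b}  FIRST[B]={a,b}
pass 2: (no change)
  FIRST[S]={a,b}  FIRST[A]={b}  FIRST[B]={a,b}

FIRST(S) = ["a", "b"]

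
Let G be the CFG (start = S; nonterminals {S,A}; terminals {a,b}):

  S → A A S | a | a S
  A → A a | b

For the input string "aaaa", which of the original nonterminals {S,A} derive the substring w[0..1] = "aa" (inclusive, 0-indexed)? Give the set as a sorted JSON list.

Convert to CNF:
  S -> A X1 | T0 S | a
  A -> A T0 | b
  T0 -> a
  X1 -> A S

CYK table (by increasing span), restricted to cells inside w[0..1]:
  [0..0]={S,T0}  "a"  orig:{S}
  [1..1]={S,T0}  "a"  orig:{S}
  [0..1]={S}  "aa"

Original NTs in T[0,1] deriving "aa": ["S"]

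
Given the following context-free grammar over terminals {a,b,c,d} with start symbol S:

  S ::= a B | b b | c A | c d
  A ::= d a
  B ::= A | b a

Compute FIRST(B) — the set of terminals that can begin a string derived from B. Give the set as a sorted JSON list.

Compute FIRST by fixpoint:
[1]
  A via A→d a: +{d}
  B via B→A: +{d}
  B via B→b a: +{b}
  S via S→a B: +{a}
  S via S→b b: +{b}
  S via S→c A: +{c}
  S: {a,b,c}  A: {d}  B: {b,d}
[2] done
  S: {a,b,c}  A: {d}  B: {b,d}

FIRST(B) = ["b", "d"]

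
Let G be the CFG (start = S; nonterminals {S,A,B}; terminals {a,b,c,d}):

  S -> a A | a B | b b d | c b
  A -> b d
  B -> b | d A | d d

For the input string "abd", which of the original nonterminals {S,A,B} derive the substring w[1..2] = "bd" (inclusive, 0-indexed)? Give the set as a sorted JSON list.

CNF form of G:
  S -> T0 X4 | T2 A | T2 B | T3 T0
  A -> T0 T1
  B -> T1 A | T1 T1 | b
  T0 -> b
  T1 -> d
  T2 -> a
  T3 -> c
  X4 -> T0 T1

CYK fill, restricted to cells inside w[1..2]:
  [1..1]={B,T0}  "b"  orig:{B}
  [2..2]={T1}  "d"  orig:{}
  [1..2]={A,X4}  "bd"  orig:{A}

Original NTs in T[1,2] deriving "bd": ["A"]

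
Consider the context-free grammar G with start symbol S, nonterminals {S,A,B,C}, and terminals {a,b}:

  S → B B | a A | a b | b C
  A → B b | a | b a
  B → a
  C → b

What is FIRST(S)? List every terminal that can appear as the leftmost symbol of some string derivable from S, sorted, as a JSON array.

FIRST iteration:
pass 1:
  A via A→a: +{a}
  A via A→b a: +{b}
  B via B→a: +{a}
  C via C→b: +{b}
  S via S→B B: +{a}
  S via S→b C: +{b}
  S: {a,b}  A: {a,b}  B: {a}  C: {b}
pass 2: — fixpoint
  S: {a,b}  A: {a,b}  B: {a}  C: {b}

FIRST(S) = ["a", "b"]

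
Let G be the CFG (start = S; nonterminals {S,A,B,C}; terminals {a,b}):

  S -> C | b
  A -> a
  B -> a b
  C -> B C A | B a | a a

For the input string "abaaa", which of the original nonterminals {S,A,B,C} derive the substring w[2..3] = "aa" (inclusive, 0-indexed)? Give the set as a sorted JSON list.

Convert to CNF:
  S -> B T0 | B X3 | T0 T0 | b
  A -> a
  B -> T0 T1
  C -> B T0 | B X2 | T0 T0
  T0 -> a
  T1 -> b
  X2 -> C A
  X3 -> C A

Fill CYK table bottom-up (cells [i..j] with 2 ≤ i ≤ j ≤ 3 only):
  [2..2]={A,T0}  "a"  orig:{A}
  [3..3]={A,T0}  "a"  orig:{A}
  [2..3]={C,S}  "aa"

Original NTs in T[2,3] deriving "aa": ["C", "S"]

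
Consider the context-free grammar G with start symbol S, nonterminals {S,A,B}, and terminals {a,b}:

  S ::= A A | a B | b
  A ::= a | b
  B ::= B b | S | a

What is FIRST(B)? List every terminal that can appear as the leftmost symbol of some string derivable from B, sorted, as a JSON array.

Compute FIRST by fixpoint:
[1]
  A via A→a: +{a}
  A via A→b: +{b}
  B via B→a: +{a}
  S via S→A A: +{a,b}
  FIRST(S)={a,b}  FIRST(A)={a,b}  FIRST(B)={a}
[2]
  B via B→S: +{b}
  FIRST(S)={a,b}  FIRST(A)={a,b}  FIRST(B)={a,b}
[3] (no change)
  FIRST(S)={a,b}  FIRST(A)={a,b}  FIRST(B)={a,b}

FIRST(B) = ["a", "b"]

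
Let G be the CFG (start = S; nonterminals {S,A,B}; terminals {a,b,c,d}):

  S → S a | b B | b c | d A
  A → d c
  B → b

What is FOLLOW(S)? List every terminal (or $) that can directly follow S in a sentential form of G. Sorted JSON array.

FIRST iteration:
round 1:
  A via A→d c: +{d}
  B via B→b: +{b}
  S via S→b B: +{b}
  S via S→d A: +{d}
  FIRST(S)={b,d}  FIRST(A)={d}  FIRST(B)={b}
round 2: (no change)
  FIRST(S)={b,d}  FIRST(A)={d}  FIRST(B)={b}

FOLLOW iteration:
FOLLOW(S) := {$}
pass 1:
  S→S a: FOLLOW(S) ⊇ FIRST(a) = {a}; new: +{a}
  S→b B: FOLLOW(B) ⊇ FOLLOW(S) ⊇ {$,a}; new: +{$,a}
  S→d A: FOLLOW(A) ⊇ FOLLOW(S) ⊇ {$,a}; new: +{$,a}
  FOLLOW(S)={$,a}  FOLLOW(A)={$,a}  FOLLOW(B)={$,a}
pass 2: — fixpoint
  FOLLOW(S)={$,a}  FOLLOW(A)={$,a}  FOLLOW(B)={$,a}

FOLLOW(S) = ["$", "a"]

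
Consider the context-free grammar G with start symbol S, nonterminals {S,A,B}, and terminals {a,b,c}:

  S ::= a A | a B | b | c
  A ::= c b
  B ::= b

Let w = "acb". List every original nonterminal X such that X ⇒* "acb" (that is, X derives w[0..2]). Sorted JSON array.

CNF form of G:
  S -> T2 A | T2 B | b | c
  A -> T0 T1
  B -> b
  T0 -> c
  T1 -> b
  T2 -> a

Fill CYK table bottom-up — only the sub-triangle for w[0..2]:
  [0..0]={T2}  "a"  orig:{}
  [1..1]={S,T0}  "c"  orig:{S}
  [2..2]={B,S,T1}  "b"  orig:{B,S}
  [0..1]=∅  "ac"
  [1..2]={A}  "cb"
  [0..2]={S}  "acb"

Original NTs in T[0,2] deriving "acb": ["S"]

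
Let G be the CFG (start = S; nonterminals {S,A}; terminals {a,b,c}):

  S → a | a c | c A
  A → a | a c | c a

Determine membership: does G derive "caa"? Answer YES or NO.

Convert to CNF:
  S -> T0 T1 | T1 A | a
  A -> T0 T1 | T1 T0 | a
  T0 -> a
  T1 -> c

CYK table (by increasing span):
  T[0,0] 'c' = {T1}  orig:{}
  T[1,1] 'a' = {A,S,T0}  orig:{A,S}
  T[2,2] 'a' = {A,S,T0}  orig:{A,S}
  T[0,1] 'ca' = {A,S}
  T[1,2] 'aa' = ∅
  T[0,2] 'caa' = ∅

S ∉ T[0,2] ⇒ NO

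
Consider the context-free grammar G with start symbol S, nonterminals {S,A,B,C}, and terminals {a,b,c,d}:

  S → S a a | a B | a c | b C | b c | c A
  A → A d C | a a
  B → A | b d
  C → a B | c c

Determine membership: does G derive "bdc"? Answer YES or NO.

Convert to CNF:
  S -> S X6 | T1 B | T1 T3 | T2 C | T2 T3 | T3 A
  A -> A X4 | T1 T1
  B -> A X5 | T1 T1 | T2 T0
  C -> T1 B | T3 T3
  T0 -> d
  T1 -> a
  T2 -> b
  T3 -> c
  X4 -> T0 C
  X5 -> T0 C
  X6 -> T1 T1

Fill CYK table bottom-up:
  cell(0,0) b: {T2}  orig:{}
  cell(1,1) d: {T0}  orig:{}
  cell(2,2) c: {T3}  orig:{}
  cell(0,1) bd: {B}
  cell(1,2) dc: ∅
  cell(0,2) bdc: ∅

S ∉ T[0,2] ⇒ NO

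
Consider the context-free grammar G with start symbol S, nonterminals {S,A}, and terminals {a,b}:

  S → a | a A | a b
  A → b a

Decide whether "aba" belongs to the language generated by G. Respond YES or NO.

CNF form of G:
  S -> T1 A | T1 T0 | a
  A -> T0 T1
  T0 -> b
  T1 -> a

Fill CYK table bottom-up:
  [0..0]={S,T1}  "a"  orig:{S}
  [1..1]={T0}  "b"  orig:{}
  [2..2]={S,T1}  "a"  orig:{S}
  [0..1]={S}  "ab"
  [1..2]={A}  "ba"
  [0..2]={S}  "aba"

S ∈ T[0,2] ⇒ YES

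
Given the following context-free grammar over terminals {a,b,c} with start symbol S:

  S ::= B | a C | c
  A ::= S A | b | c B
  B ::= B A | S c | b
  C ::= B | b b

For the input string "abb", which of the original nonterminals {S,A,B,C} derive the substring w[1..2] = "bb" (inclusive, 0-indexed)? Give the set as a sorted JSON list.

Convert to CNF:
  S -> B A | S T0 | T2 C | b | c
  A -> S A | T0 B | b
  B -> B A | S T0 | b
  C -> B A | S T0 | T1 T1 | b
  T0 -> c
  T1 -> b
  T2 -> a

CYK table (by increasing span) — only the sub-triangle for w[1..2]:
  T[1,1] 'b' = {A,B,C,S,T1}  orig:{A,B,C,S}
  T[2,2] 'b' = {A,B,C,S,T1}  orig:{A,B,C,S}
  T[1,2] 'bb' = {A,B,C,S}

Original NTs in T[1,2] deriving "bb": ["A", "B", "C", "S"]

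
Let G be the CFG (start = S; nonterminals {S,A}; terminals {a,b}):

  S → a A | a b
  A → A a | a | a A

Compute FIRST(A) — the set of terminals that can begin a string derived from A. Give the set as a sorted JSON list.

FIRST sets, iterate to fixpoint:
round 1:
  A via A→a: +{a}
  S via S→a A: +{a}
  FIRST(S)={a}  FIRST(A)={a}
round 2: — fixpoint
  FIRST(S)={a}  FIRST(A)={a}

FIRST(A) = ["a"]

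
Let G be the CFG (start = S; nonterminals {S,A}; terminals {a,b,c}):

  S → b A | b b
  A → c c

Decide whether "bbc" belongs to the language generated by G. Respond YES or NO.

CNF form of G:
  S -> T1 A | T1 T1
  A -> T0 T0
  T0 -> c
  T1 -> b

CYK fill:
  T[0,0] 'b' = {T1}  orig:{}
  T[1,1] 'b' = {T1}  orig:{}
  T[2,2] 'c' = {T0}  orig:{}
  T[0,1] 'bb' = {S}
  T[1,2] 'bc' = ∅
  T[0,2] 'bbc' = ∅

S ∉ T[0,2] ⇒ NO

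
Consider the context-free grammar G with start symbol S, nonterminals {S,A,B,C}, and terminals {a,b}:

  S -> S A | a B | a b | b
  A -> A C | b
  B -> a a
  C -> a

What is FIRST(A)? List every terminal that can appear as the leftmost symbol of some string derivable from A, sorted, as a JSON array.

Compute FIRST by fixpoint:
[1]
  A via A→b: +{b}
  B via B→a a: +{a}
  C via C→a: +{a}
  S via S→a B: +{a}
  S via S→b: +{b}
  S: {a,b}  A: {b}  B: {a}  C: {a}
[2] done
  S: {a,b}  A: {b}  B: {a}  C: {a}

FIRST(A) = ["b"]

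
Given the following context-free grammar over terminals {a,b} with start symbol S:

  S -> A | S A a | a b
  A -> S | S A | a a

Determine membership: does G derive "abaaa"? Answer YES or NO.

CNF form of G:
  S -> S A | S X3 | T0 T0 | T0 T1
  A -> S A | S X2 | T0 T0 | T0 T1
  T0 -> a
  T1 -> b
  X2 -> A T0
  X3 -> A T0

CYK table (by increasing span):
  [0..0]={T0}  "a"  orig:{}
  [1..1]={T1}  "b"  orig:{}
  [2..2]={T0}  "a"  orig:{}
  [3..3]={T0}  "a"  orig:{}
  [4..4]={T0}  "a"  orig:{}
  [0..1]={A,S}  "ab"
  [1..2]=∅  "ba"
  [2..3]={A,S}  "aa"
  [3..4]={A,S}  "aa"
  [0..2]={X2,X3}  "aba"  orig:{}
  [1..3]=∅  "baa"
  [2..4]={X2,X3}  "aaa"  orig:{}
  [0..3]={A,S}  "abaa"
  [1..4]=∅  "baaa"
  [0..4]={A,S,X2,X3}  "abaaa"  orig:{A,S}

S ∈ T[0,4] ⇒ YES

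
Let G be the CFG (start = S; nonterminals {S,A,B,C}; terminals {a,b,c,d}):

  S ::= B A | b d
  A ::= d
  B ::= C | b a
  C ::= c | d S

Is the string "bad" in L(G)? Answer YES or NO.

CNF form of G:
  S -> B A | T0 T2
  A -> d
  B -> T0 T1 | T2 S | c
  C -> T2 S | c
  T0 -> b
  T1 -> a
  T2 -> d

CYK fill:
  cell(0,0) b: {T0}  orig:{}
  cell(1,1) a: {T1}  orig:{}
  cell(2,2) d: {A,T2}  orig:{A}
  cell(0,1) ba: {B}
  cell(1,2) ad: ∅
  cell(0,2) bad: {S}

S ∈ T[0,2] ⇒ YES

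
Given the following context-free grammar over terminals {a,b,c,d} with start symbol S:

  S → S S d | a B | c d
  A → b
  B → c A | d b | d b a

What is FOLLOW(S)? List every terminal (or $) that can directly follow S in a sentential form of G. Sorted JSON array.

FIRST iteration:
pass 1:
  A via A→b: +{b}
  B via B→c A: +{c}
  B via B→d b: +{d}
  S via S→a B: +{a}
  S via S→c d: +{c}
  FIRST(S)={a,c}  FIRST(A)={b}  FIRST(B)={c,d}
pass 2: done
  FIRST(S)={a,c}  FIRST(A)={b}  FIRST(B)={c,d}

Compute FOLLOW by fixpoint:
initialize: $ ∈ FOLLOW(S)
[1]
  S→S S d: FOLLOW(S) ⊇ FIRST(S) = {a,c}; new: +{a,c}
  S→S S d: FOLLOW(S) ⊇ FIRST(d) = {d}; new: +{d}
  S→a B: FOLLOW(B) ⊇ FOLLOW(S) ⊇ {$,a,c,d}; new: +{$,a,c,d}
  FOLLOW[S]={$,a,c,d}  FOLLOW[A]={}  FOLLOW[B]={$,a,c,d}
[2]
  B→c A: FOLLOW(A) ⊇ FOLLOW(B) ⊇ {$,a,c,d}; new: +{$,a,c,d}
  FOLLOW[S]={$,a,c,d}  FOLLOW[A]={$,a,c,d}  FOLLOW[B]={$,a,c,d}
[3] (stable)
  FOLLOW[S]={$,a,c,d}  FOLLOW[A]={$,a,c,d}  FOLLOW[B]={$,a,c,d}

FOLLOW(S) = ["$", "a", "c", "d"]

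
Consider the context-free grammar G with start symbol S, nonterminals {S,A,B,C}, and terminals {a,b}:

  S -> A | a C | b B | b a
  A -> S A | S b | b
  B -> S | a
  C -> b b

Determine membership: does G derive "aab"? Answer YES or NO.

Convert to CNF:
  S -> S A | S T0 | T0 B | T0 T1 | T1 C | b
  A -> S A | S T0 | b
  B -> S A | S T0 | T0 B | T0 T1 | T1 C | a | b
  C -> T0 T0
  T0 -> b
  T1 -> a

CYK table (by increasing span):
  [0..0]={B,T1}  "a"  orig:{B}
  [1..1]={B,T1}  "a"  orig:{B}
  [2..2]={A,B,S,T0}  "b"  orig:{A,B,S}
  [0..1]=∅  "aa"
  [1..2]=∅  "ab"
  [0..2]=∅  "aab"

S ∉ T[0,2] ⇒ NO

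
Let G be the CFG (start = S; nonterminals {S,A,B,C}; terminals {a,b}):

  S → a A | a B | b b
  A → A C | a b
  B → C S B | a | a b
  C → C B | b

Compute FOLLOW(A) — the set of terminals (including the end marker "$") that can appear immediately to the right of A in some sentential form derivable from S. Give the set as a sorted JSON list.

FIRST iteration:
[1]
  A via A→a b: +{a}
  B via B→a: +{a}
  C via C→b: +{b}
  S via S→a A: +{a}
  S via S→b b: +{b}
  FIRST[S]={a,b}  FIRST[A]={a}  FIRST[B]={a}  FIRST[C]={b}
[2]
  B via B→C S B: +{b}
  FIRST[S]={a,b}  FIRST[A]={a}  FIRST[B]={a,b}  FIRST[C]={b}
[3] (no change)
  FIRST[S]={a,b}  FIRST[A]={a}  FIRST[B]={a,b}  FIRST[C]={b}

Compute FOLLOW by fixpoint:
FOLLOW(S) := {$}
pass 1:
  A→A C: FOLLOW(A) ⊇ FIRST(C) = {b}; new: +{b}
  A→A C: FOLLOW(C) ⊇ FOLLOW(A) ⊇ {b}; new: +{b}
  B→C S B: FOLLOW(C) ⊇ FIRST(S) = {a,b}; new: +{a}
  B→C S B: FOLLOW(S) ⊇ FIRST(B) = {a,b}; new: +{a,b}
  C→C B: FOLLOW(B) ⊇ FOLLOW(C) ⊇ {a,b}; new: +{a,b}
  S→a A: FOLLOW(A) ⊇ FOLLOW(S) ⊇ {$,a,b}; new: +{$,a}
  S→a B: FOLLOW(B) ⊇ FOLLOW(S) ⊇ {$,a,b}; new: +{$}
  FOLLOW(S)={$,a,b}  FOLLOW(A)={$,a,b}  FOLLOW(B)={$,a,b}  FOLLOW(C)={a,b}
pass 2:
  A→A C: FOLLOW(C) ⊇ FOLLOW(A) ⊇ {$,a,b}; new: +{$}
  FOLLOW(S)={$,a,b}  FOLLOW(A)={$,a,b}  FOLLOW(B)={$,a,b}  FOLLOW(C)={$,a,b}
pass 3: (no change)
  FOLLOW(S)={$,a,b}  FOLLOW(A)={$,a,b}  FOLLOW(B)={$,a,b}  FOLLOW(C)={$,a,b}

FOLLOW(A) = ["$", "a", "b"]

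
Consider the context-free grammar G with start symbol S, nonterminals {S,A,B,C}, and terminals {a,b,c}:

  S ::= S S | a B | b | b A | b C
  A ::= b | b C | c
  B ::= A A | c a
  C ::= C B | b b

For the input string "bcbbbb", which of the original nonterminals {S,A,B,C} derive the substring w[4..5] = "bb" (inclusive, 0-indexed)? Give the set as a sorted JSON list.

Convert to CNF:
  S -> S S | T0 A | T0 C | T2 B | b
  A -> T0 C | b | c
  B -> A A | T1 T2
  C -> C B | T0 T0
  T0 -> b
  T1 -> c
  T2 -> a

CYK fill, restricted to cells inside w[4..5]:
  cell(4,4) b: {A,S,T0}  orig:{A,S}
  cell(5,5) b: {A,S,T0}  orig:{A,S}
  cell(4,5) bb: {B,C,S}

Original NTs in T[4,5] deriving "bb": ["B", "C", "S"]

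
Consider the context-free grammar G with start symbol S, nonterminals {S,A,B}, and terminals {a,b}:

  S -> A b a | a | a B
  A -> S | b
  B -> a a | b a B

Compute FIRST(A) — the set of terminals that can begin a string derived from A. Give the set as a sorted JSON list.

FIRST sets, iterate to fixpoint:
pass 1:
  A via A→b: +{b}
  B via B→a a: +{a}
  B via B→b a B: +{b}
  S via S→A b a: +{b}
  S via S→a: +{a}
  FIRST[S]={a,b}  FIRST[A]={b}  FIRST[B]={a,b}
pass 2:
  A via A→S: +{a}
  FIRST[S]={a,b}  FIRST[A]={a,b}  FIRST[B]={a,b}
pass 3: (stable)
  FIRST[S]={a,b}  FIRST[A]={a,b}  FIRST[B]={a,b}

FIRST(A) = ["a", "b"]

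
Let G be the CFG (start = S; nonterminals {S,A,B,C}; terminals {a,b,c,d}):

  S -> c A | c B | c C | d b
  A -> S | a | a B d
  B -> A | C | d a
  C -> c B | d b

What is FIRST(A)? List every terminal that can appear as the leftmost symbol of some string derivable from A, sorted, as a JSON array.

FIRST sets, iterate to fixpoint:
iter 1:
  A via A→a: +{a}
  B via B→A: +{a}
  B via B→d a: +{d}
  C via C→c B: +{c}
  C via C→d b: +{d}
  S via S→c A: +{c}
  S via S→d b: +{d}
  S: {c,d}  A: {a}  B: {a,d}  C: {c,d}
iter 2:
  A via A→S: +{c,d}
  B via B→A: +{c}
  S: {c,d}  A: {a,c,d}  B: {a,c,d}  C: {c,d}
iter 3: (stable)
  S: {c,d}  A: {a,c,d}  B: {a,c,d}  C: {c,d}

FIRST(A) = ["a", "c", "d"]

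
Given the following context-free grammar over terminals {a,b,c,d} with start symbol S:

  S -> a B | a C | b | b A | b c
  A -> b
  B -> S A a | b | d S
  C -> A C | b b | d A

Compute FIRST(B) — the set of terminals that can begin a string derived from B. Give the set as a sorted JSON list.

FIRST iteration:
[1]
  A via A→b: +{b}
  B via B→b: +{b}
  B via B→d S: +{d}
  C via C→A C: +{b}
  C via C→d A: +{d}
  S via S→a B: +{a}
  S via S→b: +{b}
  FIRST(S)={a,b}  FIRST(A)={b}  FIRST(B)={b,d}  FIRST(C)={b,d}
[2]
  B via B→S A a: +{a}
  FIRST(S)={a,b}  FIRST(A)={b}  FIRST(B)={a,b,d}  FIRST(C)={b,d}
[3] (no change)
  FIRST(S)={a,b}  FIRST(A)={b}  FIRST(B)={a,b,d}  FIRST(C)={b,d}

FIRST(B) = ["a", "b", "d"]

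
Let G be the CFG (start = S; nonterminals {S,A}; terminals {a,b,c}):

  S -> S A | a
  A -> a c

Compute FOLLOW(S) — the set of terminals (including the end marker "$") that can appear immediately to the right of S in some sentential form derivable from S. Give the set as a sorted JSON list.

FIRST sets, iterate to fixpoint:
round 1:
  A via A→a c: +{a}
  S via S→a: +{a}
  FIRST[S]={a}  FIRST[A]={a}
round 2: (no change)
  FIRST[S]={a}  FIRST[A]={a}

FOLLOW iteration:
FOLLOW(S) := {$}
iter 1:
  S→S A: FOLLOW(S) ⊇ FIRST(A) = {a}; new: +{a}
  S→S A: FOLLOW(A) ⊇ FOLLOW(S) ⊇ {$,a}; new: +{$,a}
  FOLLOW[S]={$,a}  FOLLOW[A]={$,a}
iter 2: — fixpoint
  FOLLOW[S]={$,a}  FOLLOW[A]={$,a}

FOLLOW(S) = ["$", "a"]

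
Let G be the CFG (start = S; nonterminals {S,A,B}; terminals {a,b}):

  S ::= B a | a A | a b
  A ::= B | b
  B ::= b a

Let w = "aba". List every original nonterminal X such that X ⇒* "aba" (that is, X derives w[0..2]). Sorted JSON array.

CNF form of G:
  S -> B T1 | T1 A | T1 T0
  A -> T0 T1 | b
  B -> T0 T1
  T0 -> b
  T1 -> a

CYK table (by increasing span), restricted to cells inside w[0..2]:
  T[0,0] 'a' = {T1}  orig:{}
  T[1,1] 'b' = {A,T0}  orig:{A}
  T[2,2] 'a' = {T1}  orig:{}
  T[0,1] 'ab' = {S}
  T[1,2] 'ba' = {A,B}
  T[0,2] 'aba' = {S}

Original NTs in T[0,2] deriving "aba": ["S"]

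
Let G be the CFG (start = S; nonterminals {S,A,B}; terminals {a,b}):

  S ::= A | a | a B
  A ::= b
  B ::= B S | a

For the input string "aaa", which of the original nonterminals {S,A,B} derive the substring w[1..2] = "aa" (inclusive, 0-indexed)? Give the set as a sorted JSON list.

CNF form of G:
  S -> T0 B | a | b
  A -> b
  B -> B S | a
  T0 -> a

CYK fill — only the sub-triangle for w[1..2]:
  cell(1,1) a: {B,S,T0}  orig:{B,S}
  cell(2,2) a: {B,S,T0}  orig:{B,S}
  cell(1,2) aa: {B,S}

Original NTs in T[1,2] deriving "aa": ["B", "S"]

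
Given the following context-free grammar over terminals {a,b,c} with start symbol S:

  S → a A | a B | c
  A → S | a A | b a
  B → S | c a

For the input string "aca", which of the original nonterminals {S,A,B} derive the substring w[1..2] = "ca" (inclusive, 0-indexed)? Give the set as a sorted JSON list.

Convert to CNF:
  S -> T0 A | T0 B | c
  A -> T0 A | T0 B | T1 T0 | c
  B -> T0 A | T0 B | T2 T0 | c
  T0 -> a
  T1 -> b
  T2 -> c

CYK fill — only the sub-triangle for w[1..2]:
  cell(1,1) c: {A,B,S,T2}  orig:{A,B,S}
  cell(2,2) a: {T0}  orig:{}
  cell(1,2) ca: {B}

Original NTs in T[1,2] deriving "ca": ["B"]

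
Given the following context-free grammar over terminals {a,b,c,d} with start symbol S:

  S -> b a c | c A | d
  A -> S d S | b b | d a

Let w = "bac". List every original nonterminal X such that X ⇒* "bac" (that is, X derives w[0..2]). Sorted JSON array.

CNF form of G:
  S -> T1 X5 | T3 A | d
  A -> S X4 | T0 T2 | T1 T1
  T0 -> d
  T1 -> b
  T2 -> a
  T3 -> c
  X4 -> T0 S
  X5 -> T2 T3

CYK table (by increasing span), restricted to cells inside w[0..2]:
  T[0,0] 'b' = {T1}  orig:{}
  T[1,1] 'a' = {T2}  orig:{}
  T[2,2] 'c' = {T3}  orig:{}
  T[0,1] 'ba' = ∅
  T[1,2] 'ac' = {X5}  orig:{}
  T[0,2] 'bac' = {S}

Original NTs in T[0,2] deriving "bac": ["S"]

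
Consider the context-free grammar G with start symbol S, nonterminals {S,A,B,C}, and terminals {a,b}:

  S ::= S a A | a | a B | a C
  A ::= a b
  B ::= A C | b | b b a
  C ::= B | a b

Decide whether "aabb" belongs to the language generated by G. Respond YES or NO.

CNF form of G:
  S -> S X4 | T0 B | T0 C | a
  A -> T0 T1
  B -> A C | T1 X2 | b
  C -> A C | T0 T1 | T1 X3 | b
  T0 -> a
  T1 -> b
  X2 -> T1 T0
  X3 -> T1 T0
  X4 -> T0 A

Fill CYK table bottom-up:
  [0..0]={S,T0}  "a"  orig:{S}
  [1..1]={S,T0}  "a"  orig:{S}
  [2..2]={B,C,T1}  "b"  orig:{B,C}
  [3..3]={B,C,T1}  "b"  orig:{B,C}
  [0..1]=∅  "aa"
  [1..2]={A,C,S}  "ab"
  [2..3]=∅  "bb"
  [0..2]={S,X4}  "aab"  orig:{S}
  [1..3]={B,C}  "abb"
  [0..3]={S}  "aabb"

S ∈ T[0,3] ⇒ YES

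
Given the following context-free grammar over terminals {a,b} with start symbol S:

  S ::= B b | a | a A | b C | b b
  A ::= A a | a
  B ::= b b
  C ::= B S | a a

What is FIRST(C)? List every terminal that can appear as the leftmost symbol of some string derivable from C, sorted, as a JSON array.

FIRST iteration:
round 1:
  A via A→a: +{a}
  B via B→b b: +{b}
  C via C→B S: +{b}
  C via C→a a: +{a}
  S via S→B b: +{b}
  S via S→a: +{a}
  FIRST[S]={a,b}  FIRST[A]={a}  FIRST[B]={b}  FIRST[C]={a,b}
round 2: done
  FIRST[S]={a,b}  FIRST[A]={a}  FIRST[B]={b}  FIRST[C]={a,b}

FIRST(C) = ["a", "b"]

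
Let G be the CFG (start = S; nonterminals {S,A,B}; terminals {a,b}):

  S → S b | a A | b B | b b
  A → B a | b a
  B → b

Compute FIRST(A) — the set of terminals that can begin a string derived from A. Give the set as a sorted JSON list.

Compute FIRST by fixpoint:
pass 1:
  A via A→b a: +{b}
  B via B→b: +{b}
  S via S→a A: +{a}
  S via S→b B: +{b}
  S: {a,b}  A: {b}  B: {b}
pass 2: done
  S: {a,b}  A: {b}  B: {b}

FIRST(A) = ["b"]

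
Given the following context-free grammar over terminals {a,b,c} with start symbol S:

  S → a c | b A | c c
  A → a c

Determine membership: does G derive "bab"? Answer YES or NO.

Convert to CNF:
  S -> T0 T1 | T1 T1 | T2 A
  A -> T0 T1
  T0 -> a
  T1 -> c
  T2 -> b

CYK fill:
  [0..0]={T2}  "b"  orig:{}
  [1..1]={T0}  "a"  orig:{}
  [2..2]={T2}  "b"  orig:{}
  [0..1]=∅  "ba"
  [1..2]=∅  "ab"
  [0..2]=∅  "bab"

S ∉ T[0,2] ⇒ NO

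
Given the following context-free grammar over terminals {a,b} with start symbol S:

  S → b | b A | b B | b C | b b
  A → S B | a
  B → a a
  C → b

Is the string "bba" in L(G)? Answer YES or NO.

Convert to CNF:
  S -> T1 A | T1 B | T1 C | T1 T1 | b
  A -> S B | a
  B -> T0 T0
  C -> b
  T0 -> a
  T1 -> b

Fill CYK table bottom-up:
  cell(0,0) b: {C,S,T1}  orig:{C,S}
  cell(1,1) b: {C,S,T1}  orig:{C,S}
  cell(2,2) a: {A,T0}  orig:{A}
  cell(0,1) bb: {S}
  cell(1,2) ba: {S}
  cell(0,2) bba: ∅

S ∉ T[0,2] ⇒ NO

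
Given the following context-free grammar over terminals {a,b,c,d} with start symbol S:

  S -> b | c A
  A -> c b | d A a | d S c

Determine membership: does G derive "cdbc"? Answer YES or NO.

Convert to CNF:
  S -> T0 A | b
  A -> T0 T1 | T2 X4 | T2 X5
  T0 -> c
  T1 -> b
  T2 -> d
  T3 -> a
  X4 -> A T3
  X5 -> S T0

Fill CYK table bottom-up:
  cell(0,0) c: {T0}  orig:{}
  cell(1,1) d: {T2}  orig:{}
  cell(2,2) b: {S,T1}  orig:{S}
  cell(3,3) c: {T0}  orig:{}
  cell(0,1) cd: ∅
  cell(1,2) db: ∅
  cell(2,3) bc: {X5}  orig:{}
  cell(0,2) cdb: ∅
  cell(1,3) dbc: {A}
  cell(0,3) cdbc: {S}

S ∈ T[0,3] ⇒ YES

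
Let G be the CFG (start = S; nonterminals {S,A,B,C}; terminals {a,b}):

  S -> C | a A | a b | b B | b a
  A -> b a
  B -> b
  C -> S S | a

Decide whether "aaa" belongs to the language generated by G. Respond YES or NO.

Convert to CNF:
  S -> S S | T0 B | T0 T1 | T1 A | T1 T0 | a
  A -> T0 T1
  B -> b
  C -> S S | a
  T0 -> b
  T1 -> a

CYK table (by increasing span):
  cell(0,0) a: {C,S,T1}  orig:{C,S}
  cell(1,1) a: {C,S,T1}  orig:{C,S}
  cell(2,2) a: {C,S,T1}  orig:{C,S}
  cell(0,1) aa: {C,S}
  cell(1,2) aa: {C,S}
  cell(0,2) aaa: {C,S}

S ∈ T[0,2] ⇒ YES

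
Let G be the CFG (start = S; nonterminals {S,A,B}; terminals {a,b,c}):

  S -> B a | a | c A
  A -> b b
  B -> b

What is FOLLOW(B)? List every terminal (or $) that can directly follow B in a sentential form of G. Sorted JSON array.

Compute FIRST by fixpoint:
[1]
  A via A→b b: +{b}
  B via B→b: +{b}
  S via S→B a: +{b}
  S via S→a: +{a}
  S via S→c A: +{c}
  FIRST(S)={a,b,c}  FIRST(A)={b}  FIRST(B)={b}
[2] (no change)
  FIRST(S)={a,b,c}  FIRST(A)={b}  FIRST(B)={b}

FOLLOW iteration:
FOLLOW(S) := {$}
iter 1:
  S→B a: FOLLOW(B) ⊇ FIRST(a) = {a}; new: +{a}
  S→c A: FOLLOW(A) ⊇ FOLLOW(S) ⊇ {$}; new: +{$}
  S: {$}  A: {$}  B: {a}
iter 2: — fixpoint
  S: {$}  A: {$}  B: {a}

FOLLOW(B) = ["a"]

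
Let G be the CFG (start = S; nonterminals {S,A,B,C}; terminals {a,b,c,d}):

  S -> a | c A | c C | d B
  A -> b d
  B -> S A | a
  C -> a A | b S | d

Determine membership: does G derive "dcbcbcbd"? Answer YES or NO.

CNF form of G:
  S -> T1 B | T3 A | T3 C | a
  A -> T0 T1
  B -> S A | a
  C -> T0 S | T2 A | d
  T0 -> b
  T1 -> d
  T2 -> a
  T3 -> c

Fill CYK table bottom-up:
  cell(0,0) d: {C,T1}  orig:{C}
  cell(1,1) c: {T3}  orig:{}
  cell(2,2) b: {T0}  orig:{}
  cell(3,3) c: {T3}  orig:{}
  cell(4,4) b: {T0}  orig:{}
  cell(5,5) c: {T3}  orig:{}
  cell(6,6) b: {T0}  orig:{}
  cell(7,7) d: {C,T1}  orig:{C}
  cell(0,1) dc: ∅
  cell(1,2) cb: ∅
  cell(2,3) bc: ∅
  cell(3,4) cb: ∅
  cell(4,5) bc: ∅
  cell(5,6) cb: ∅
  cell(6,7) bd: {A}
  cell(0,2) dcb: ∅
  cell(1,3) cbc: ∅
  cell(2,4) bcb: ∅
  cell(3,5) cbc: ∅
  cell(4,6) bcb: ∅
  cell(5,7) cbd: {S}
  cell(0,3) dcbc: ∅
  cell(1,4) cbcb: ∅
  cell(2,5) bcbc: ∅
  cell(3,6) cbcb: ∅
  cell(4,7) bcbd: {C}
  cell(0,4) dcbcb: ∅
  cell(1,5) cbcbc: ∅
  cell(2,6) bcbcb: ∅
  cell(3,7) cbcbd: {S}
  cell(0,5) dcbcbc: ∅
  cell(1,6) cbcbcb: ∅
  cell(2,7) bcbcbd: {C}
  cell(0,6) dcbcbcb: ∅
  cell(1,7) cbcbcbd: {S}
  cell(0,7) dcbcbcbd: ∅

S ∉ T[0,7] ⇒ NO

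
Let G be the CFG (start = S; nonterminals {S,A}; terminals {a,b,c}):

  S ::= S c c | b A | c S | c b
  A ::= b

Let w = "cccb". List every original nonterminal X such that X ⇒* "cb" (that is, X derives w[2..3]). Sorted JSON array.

Convert to CNF:
  S -> S X2 | T0 S | T0 T1 | T1 A
  A -> b
  T0 -> c
  T1 -> b
  X2 -> T0 T0

CYK fill (cells [i..j] with 2 ≤ i ≤ j ≤ 3 only):
  [2..2]={T0}  "c"  orig:{}
  [3..3]={A,T1}  "b"  orig:{A}
  [2..3]={S}  "cb"

Original NTs in T[2,3] deriving "cb": ["S"]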